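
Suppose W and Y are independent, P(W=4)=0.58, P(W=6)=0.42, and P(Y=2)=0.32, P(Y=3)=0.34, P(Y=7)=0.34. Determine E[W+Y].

8.88

E[W+Y] = Σ_w Σ_y (w+y) · P(W=w)P(Y=y)
 = 6·0.1856 + 7·0.1972 + 11·0.1972 + 8·0.1344 + 9·0.1428 + 13·0.1428
 = 1.1136 + 1.3804 + 2.1692 + 1.0752 + 1.2852 + 1.8564
 = 8.88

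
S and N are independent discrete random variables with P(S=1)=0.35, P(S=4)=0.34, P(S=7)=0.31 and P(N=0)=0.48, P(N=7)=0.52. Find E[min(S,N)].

2.0176

E[min(S,N)] = Σ_s Σ_n min(s,n) · P(S=s)P(N=n)
 = 0·0.168 + 1·0.182 + 0·0.1632 + 4·0.1768 + 0·0.1488 + 7·0.1612
 = 0 + 0.182 + 0 + 0.7072 + 0 + 1.1284
 = 2.0176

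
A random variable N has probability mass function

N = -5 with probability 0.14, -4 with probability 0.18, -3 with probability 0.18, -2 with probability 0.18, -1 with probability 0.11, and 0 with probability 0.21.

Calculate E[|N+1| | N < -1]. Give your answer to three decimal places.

P(N < -1) = 0.14 + 0.18 + 0.18 + 0.18 = 0.68.
E[|N+1| | N < -1] = [4·0.14 + 3·0.18 + 2·0.18 + 1·0.18] / 0.68
 = 1.64 / 0.68
 = 41/17

2.412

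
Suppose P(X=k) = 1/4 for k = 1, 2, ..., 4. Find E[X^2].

7.5

E[X^2] = Σ x^2·P(X=x)
 = 1·1/4 + 4·1/4 + 9·1/4 + 16·1/4
 = 1/4 + 1 + 9/4 + 4
 = 15/2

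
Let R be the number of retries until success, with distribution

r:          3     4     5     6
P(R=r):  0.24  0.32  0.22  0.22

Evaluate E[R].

E[R] = Σ r·P(R=r)
 = 3·0.24 + 4·0.32 + 5·0.22 + 6·0.22
 = 0.72 + 1.28 + 1.1 + 1.32
 = 4.42

4.42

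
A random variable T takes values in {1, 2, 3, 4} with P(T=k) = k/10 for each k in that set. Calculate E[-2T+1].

E[-2T+1] = Σ (-2t+1)·P(T=t)
 = (-1)·1/10 + (-3)·1/5 + (-5)·3/10 + (-7)·2/5
 = (-1/10) + (-3/5) + (-3/2) + (-14/5)
 = -5

-5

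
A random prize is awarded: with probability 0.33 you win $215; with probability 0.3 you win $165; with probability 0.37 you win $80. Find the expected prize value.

150.05

E[payout] = 215·0.33 + 165·0.3 + 80·0.37
 = 70.95 + 49.5 + 29.6
 = 150.05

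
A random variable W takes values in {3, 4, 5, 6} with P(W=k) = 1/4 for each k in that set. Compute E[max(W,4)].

E[max(W,4)] = Σ max(w,4)·P(W=w)
 = 4·1/4 + 4·1/4 + 5·1/4 + 6·1/4
 = 1 + 1 + 5/4 + 3/2
 = 19/4

4.75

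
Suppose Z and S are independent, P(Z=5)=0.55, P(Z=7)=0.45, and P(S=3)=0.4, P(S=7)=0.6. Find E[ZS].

E[ZS] = Σ_z Σ_s zs · P(Z=z)P(S=s)
 = 15·0.22 + 35·0.33 + 21·0.18 + 49·0.27
 = 3.3 + 11.55 + 3.78 + 13.23
 = 31.86

31.86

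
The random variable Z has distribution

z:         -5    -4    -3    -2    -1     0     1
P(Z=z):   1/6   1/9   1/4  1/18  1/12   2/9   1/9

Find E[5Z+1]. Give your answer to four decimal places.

E[5Z+1] = Σ (5z+1)·P(Z=z)
 = (-24)·1/6 + (-19)·1/9 + (-14)·1/4 + (-9)·1/18 + (-4)·1/12 + 1·2/9 + 6·1/9
 = (-4) + (-19/9) + (-7/2) + (-1/2) + (-1/3) + 2/9 + 2/3
 = -86/9

-9.5556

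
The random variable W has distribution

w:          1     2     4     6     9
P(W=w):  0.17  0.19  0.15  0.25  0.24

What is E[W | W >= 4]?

P(W >= 4) = 0.15 + 0.25 + 0.24 = 0.64.
E[W | W >= 4] = [4·0.15 + 6·0.25 + 9·0.24] / 0.64
 = 4.26 / 0.64
 = 213/32

6.65625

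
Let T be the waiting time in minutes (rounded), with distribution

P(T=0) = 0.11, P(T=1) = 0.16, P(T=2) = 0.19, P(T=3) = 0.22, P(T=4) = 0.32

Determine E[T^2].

8.02

E[T^2] = Σ t^2·P(T=t)
 = 0·0.11 + 1·0.16 + 4·0.19 + 9·0.22 + 16·0.32
 = 0 + 0.16 + 0.76 + 1.98 + 5.12
 = 8.02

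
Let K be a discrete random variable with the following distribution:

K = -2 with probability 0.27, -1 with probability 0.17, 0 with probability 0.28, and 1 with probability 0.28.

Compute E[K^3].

-2.05

E[K^3] = Σ k^3·P(K=k)
 = (-8)·0.27 + (-1)·0.17 + 0·0.28 + 1·0.28
 = (-2.16) + (-0.17) + 0 + 0.28
 = -2.05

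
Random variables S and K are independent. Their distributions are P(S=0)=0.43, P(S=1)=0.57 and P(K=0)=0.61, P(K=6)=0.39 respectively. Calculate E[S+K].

E[S+K] = Σ_s Σ_k (s+k) · P(S=s)P(K=k)
 = 0·0.2623 + 6·0.1677 + 1·0.3477 + 7·0.2223
 = 0 + 1.0062 + 0.3477 + 1.5561
 = 2.91

2.91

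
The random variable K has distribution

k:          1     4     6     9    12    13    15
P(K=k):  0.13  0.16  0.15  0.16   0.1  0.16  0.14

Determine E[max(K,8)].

E[max(K,8)] = Σ max(k,8)·P(K=k)
 = 8·0.13 + 8·0.16 + 8·0.15 + 9·0.16 + 12·0.1 + 13·0.16 + 15·0.14
 = 1.04 + 1.28 + 1.2 + 1.44 + 1.2 + 2.08 + 2.1
 = 10.34

10.34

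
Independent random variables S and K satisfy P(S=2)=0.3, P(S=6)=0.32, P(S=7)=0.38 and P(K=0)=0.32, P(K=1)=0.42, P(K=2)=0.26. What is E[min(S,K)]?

E[min(S,K)] = Σ_s Σ_k min(s,k) · P(S=s)P(K=k)
 = 0·0.096 + 1·0.126 + 2·0.078 + 0·0.1024 + 1·0.1344 + 2·0.0832 + 0·0.1216 + 1·0.1596 + 2·0.0988
 = 0 + 0.126 + 0.156 + 0 + 0.1344 + 0.1664 + 0 + 0.1596 + 0.1976
 = 0.94

0.94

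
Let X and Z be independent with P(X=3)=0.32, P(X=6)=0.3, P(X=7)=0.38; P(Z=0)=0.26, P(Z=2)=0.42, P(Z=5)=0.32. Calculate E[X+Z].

E[X+Z] = Σ_x Σ_z (x+z) · P(X=x)P(Z=z)
 = 3·0.0832 + 5·0.1344 + 8·0.1024 + 6·0.078 + 8·0.126 + 11·0.096 + 7·0.0988 + 9·0.1596 + 12·0.1216
 = 0.2496 + 0.672 + 0.8192 + 0.468 + 1.008 + 1.056 + 0.6916 + 1.4364 + 1.4592
 = 7.86

7.86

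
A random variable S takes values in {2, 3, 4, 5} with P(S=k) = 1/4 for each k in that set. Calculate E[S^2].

13.5

E[S^2] = Σ s^2·P(S=s)
 = 4·1/4 + 9·1/4 + 16·1/4 + 25·1/4
 = 1 + 9/4 + 4 + 25/4
 = 27/2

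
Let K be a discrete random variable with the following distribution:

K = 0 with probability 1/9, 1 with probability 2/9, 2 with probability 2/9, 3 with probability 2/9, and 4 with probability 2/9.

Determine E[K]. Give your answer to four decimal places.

2.2222

E[K] = Σ k·P(K=k)
 = 0·1/9 + 1·2/9 + 2·2/9 + 3·2/9 + 4·2/9
 = 0 + 2/9 + 4/9 + 2/3 + 8/9
 = 20/9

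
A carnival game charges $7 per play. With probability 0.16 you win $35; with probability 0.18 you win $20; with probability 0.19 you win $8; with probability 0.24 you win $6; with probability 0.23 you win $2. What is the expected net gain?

5.62

E[payout] = 35·0.16 + 20·0.18 + 8·0.19 + 6·0.24 + 2·0.23
 = 5.6 + 3.6 + 1.52 + 1.44 + 0.46
 = 12.62
Net = 12.62 - 7 = 5.62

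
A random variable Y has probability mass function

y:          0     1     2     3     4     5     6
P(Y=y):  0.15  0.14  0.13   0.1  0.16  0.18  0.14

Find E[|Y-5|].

E[|Y-5|] = Σ |y-5|·P(Y=y)
 = 5·0.15 + 4·0.14 + 3·0.13 + 2·0.1 + 1·0.16 + 0·0.18 + 1·0.14
 = 0.75 + 0.56 + 0.39 + 0.2 + 0.16 + 0 + 0.14
 = 2.2

2.2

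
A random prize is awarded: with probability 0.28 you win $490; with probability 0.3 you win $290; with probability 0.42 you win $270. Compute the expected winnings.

337.6

E[payout] = 490·0.28 + 290·0.3 + 270·0.42
 = 137.2 + 87 + 113.4
 = 337.6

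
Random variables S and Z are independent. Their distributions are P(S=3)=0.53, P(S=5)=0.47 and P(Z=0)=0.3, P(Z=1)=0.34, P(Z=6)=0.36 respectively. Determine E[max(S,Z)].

E[max(S,Z)] = Σ_s Σ_z max(s,z) · P(S=s)P(Z=z)
 = 3·0.159 + 3·0.1802 + 6·0.1908 + 5·0.141 + 5·0.1598 + 6·0.1692
 = 0.477 + 0.5406 + 1.1448 + 0.705 + 0.799 + 1.0152
 = 4.6816

4.6816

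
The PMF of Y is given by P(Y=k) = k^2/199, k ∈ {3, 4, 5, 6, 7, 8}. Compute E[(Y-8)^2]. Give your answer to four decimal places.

E[(Y-8)^2] = Σ (y-8)^2·P(Y=y)
 = 25·9/199 + 16·16/199 + 9·25/199 + 4·36/199 + 1·49/199 + 0·64/199
 = 225/199 + 256/199 + 225/199 + 144/199 + 49/199 + 0
 = 899/199

4.5176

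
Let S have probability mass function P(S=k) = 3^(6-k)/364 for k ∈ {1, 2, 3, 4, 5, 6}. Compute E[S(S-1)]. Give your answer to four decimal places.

1.4341

E[S(S-1)] = Σ s(s-1)·P(S=s)
 = 0·243/364 + 2·81/364 + 6·27/364 + 12·9/364 + 20·3/364 + 30·1/364
 = 0 + 81/182 + 81/182 + 27/91 + 15/91 + 15/182
 = 261/182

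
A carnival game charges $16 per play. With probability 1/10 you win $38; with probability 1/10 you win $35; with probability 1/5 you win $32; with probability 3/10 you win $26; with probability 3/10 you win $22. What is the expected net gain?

12.1

E[payout] = 38·1/10 + 35·1/10 + 32·1/5 + 26·3/10 + 22·3/10
 = 19/5 + 7/2 + 32/5 + 39/5 + 33/5
 = 281/10
Net = 281/10 - 16 = 121/10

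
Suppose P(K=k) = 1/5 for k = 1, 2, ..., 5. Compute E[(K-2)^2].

3

E[(K-2)^2] = Σ (k-2)^2·P(K=k)
 = 1·1/5 + 0·1/5 + 1·1/5 + 4·1/5 + 9·1/5
 = 1/5 + 0 + 1/5 + 4/5 + 9/5
 = 3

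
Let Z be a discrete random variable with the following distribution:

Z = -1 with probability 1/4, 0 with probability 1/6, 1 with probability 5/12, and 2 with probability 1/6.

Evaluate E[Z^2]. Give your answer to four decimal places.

1.3333

E[Z^2] = Σ z^2·P(Z=z)
 = 1·1/4 + 0·1/6 + 1·5/12 + 4·1/6
 = 1/4 + 0 + 5/12 + 2/3
 = 4/3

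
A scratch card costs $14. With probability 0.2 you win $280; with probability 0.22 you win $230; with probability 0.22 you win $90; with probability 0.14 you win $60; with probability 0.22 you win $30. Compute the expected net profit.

127.4

E[payout] = 280·0.2 + 230·0.22 + 90·0.22 + 60·0.14 + 30·0.22
 = 56 + 50.6 + 19.8 + 8.4 + 6.6
 = 141.4
Net = 141.4 - 14 = 127.4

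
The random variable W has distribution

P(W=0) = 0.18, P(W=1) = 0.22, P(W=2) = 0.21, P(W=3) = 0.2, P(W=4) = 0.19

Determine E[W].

E[W] = Σ w·P(W=w)
 = 0·0.18 + 1·0.22 + 2·0.21 + 3·0.2 + 4·0.19
 = 0 + 0.22 + 0.42 + 0.6 + 0.76
 = 2

2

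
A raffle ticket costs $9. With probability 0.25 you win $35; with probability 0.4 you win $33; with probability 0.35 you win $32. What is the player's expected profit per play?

E[payout] = 35·0.25 + 33·0.4 + 32·0.35
 = 8.75 + 13.2 + 11.2
 = 33.15
Net = 33.15 - 9 = 24.15

24.15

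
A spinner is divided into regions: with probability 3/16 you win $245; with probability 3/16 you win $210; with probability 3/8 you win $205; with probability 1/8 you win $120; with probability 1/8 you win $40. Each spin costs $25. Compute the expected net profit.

157.1875

E[payout] = 245·3/16 + 210·3/16 + 205·3/8 + 120·1/8 + 40·1/8
 = 735/16 + 315/8 + 615/8 + 15 + 5
 = 2915/16
Net = 2915/16 - 25 = 2515/16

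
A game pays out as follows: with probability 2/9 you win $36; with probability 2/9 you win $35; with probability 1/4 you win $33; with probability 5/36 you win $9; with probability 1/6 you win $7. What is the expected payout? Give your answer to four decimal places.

E[payout] = 36·2/9 + 35·2/9 + 33·1/4 + 9·5/36 + 7·1/6
 = 8 + 70/9 + 33/4 + 5/4 + 7/6
 = 238/9

26.4444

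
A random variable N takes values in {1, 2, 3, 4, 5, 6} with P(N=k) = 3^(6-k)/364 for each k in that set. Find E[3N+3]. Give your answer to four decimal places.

E[3N+3] = Σ (3n+3)·P(N=n)
 = 6·243/364 + 9·81/364 + 12·27/364 + 15·9/364 + 18·3/364 + 21·1/364
 = 729/182 + 729/364 + 81/91 + 135/364 + 27/182 + 3/52
 = 2721/364

7.4753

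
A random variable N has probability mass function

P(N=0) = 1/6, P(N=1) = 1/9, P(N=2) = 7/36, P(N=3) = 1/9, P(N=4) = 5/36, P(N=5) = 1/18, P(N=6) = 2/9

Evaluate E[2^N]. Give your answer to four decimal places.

20.2778

E[2^N] = Σ 2^n·P(N=n)
 = 1·1/6 + 2·1/9 + 4·7/36 + 8·1/9 + 16·5/36 + 32·1/18 + 64·2/9
 = 1/6 + 2/9 + 7/9 + 8/9 + 20/9 + 16/9 + 128/9
 = 365/18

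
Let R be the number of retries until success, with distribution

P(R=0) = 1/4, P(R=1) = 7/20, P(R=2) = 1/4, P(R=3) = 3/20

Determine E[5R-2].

4.5

E[5R-2] = Σ (5r-2)·P(R=r)
 = (-2)·1/4 + 3·7/20 + 8·1/4 + 13·3/20
 = (-1/2) + 21/20 + 2 + 39/20
 = 9/2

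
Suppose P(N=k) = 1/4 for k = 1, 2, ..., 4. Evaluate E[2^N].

E[2^N] = Σ 2^n·P(N=n)
 = 2·1/4 + 4·1/4 + 8·1/4 + 16·1/4
 = 1/2 + 1 + 2 + 4
 = 15/2

7.5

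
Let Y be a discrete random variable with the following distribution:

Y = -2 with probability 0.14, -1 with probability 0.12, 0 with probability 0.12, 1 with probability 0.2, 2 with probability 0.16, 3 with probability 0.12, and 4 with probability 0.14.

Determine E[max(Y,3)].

E[max(Y,3)] = Σ max(y,3)·P(Y=y)
 = 3·0.14 + 3·0.12 + 3·0.12 + 3·0.2 + 3·0.16 + 3·0.12 + 4·0.14
 = 0.42 + 0.36 + 0.36 + 0.6 + 0.48 + 0.36 + 0.56
 = 3.14

3.14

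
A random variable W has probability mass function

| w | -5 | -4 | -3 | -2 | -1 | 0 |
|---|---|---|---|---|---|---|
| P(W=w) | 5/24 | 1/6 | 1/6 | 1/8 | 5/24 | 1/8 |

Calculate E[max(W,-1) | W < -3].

-1

P(W < -3) = 5/24 + 1/6 = 3/8.
E[max(W,-1) | W < -3] = [(-1)·5/24 + (-1)·1/6] / (3/8)
 = -3/8 / (3/8)
 = -1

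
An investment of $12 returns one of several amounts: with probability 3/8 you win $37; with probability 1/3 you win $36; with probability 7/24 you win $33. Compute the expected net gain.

E[payout] = 37·3/8 + 36·1/3 + 33·7/24
 = 111/8 + 12 + 77/8
 = 71/2
Net = 71/2 - 12 = 47/2

23.5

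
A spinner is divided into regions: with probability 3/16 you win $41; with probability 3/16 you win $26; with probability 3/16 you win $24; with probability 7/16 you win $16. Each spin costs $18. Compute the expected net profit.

E[payout] = 41·3/16 + 26·3/16 + 24·3/16 + 16·7/16
 = 123/16 + 39/8 + 9/2 + 7
 = 385/16
Net = 385/16 - 18 = 97/16

6.0625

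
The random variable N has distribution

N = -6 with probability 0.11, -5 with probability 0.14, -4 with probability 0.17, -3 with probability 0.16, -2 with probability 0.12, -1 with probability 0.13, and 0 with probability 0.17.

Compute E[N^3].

-57.55

E[N^3] = Σ n^3·P(N=n)
 = (-216)·0.11 + (-125)·0.14 + (-64)·0.17 + (-27)·0.16 + (-8)·0.12 + (-1)·0.13 + 0·0.17
 = (-23.76) + (-17.5) + (-10.88) + (-4.32) + (-0.96) + (-0.13) + 0
 = -57.55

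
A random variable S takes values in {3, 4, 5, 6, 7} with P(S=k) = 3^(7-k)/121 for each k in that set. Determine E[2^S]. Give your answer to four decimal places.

E[2^S] = Σ 2^s·P(S=s)
 = 8·81/121 + 16·27/121 + 32·9/121 + 64·3/121 + 128·1/121
 = 648/121 + 432/121 + 288/121 + 192/121 + 128/121
 = 1688/121

13.9504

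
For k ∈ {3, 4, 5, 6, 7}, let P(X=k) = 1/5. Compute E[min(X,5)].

4.4

E[min(X,5)] = Σ min(x,5)·P(X=x)
 = 3·1/5 + 4·1/5 + 5·1/5 + 5·1/5 + 5·1/5
 = 3/5 + 4/5 + 1 + 1 + 1
 = 22/5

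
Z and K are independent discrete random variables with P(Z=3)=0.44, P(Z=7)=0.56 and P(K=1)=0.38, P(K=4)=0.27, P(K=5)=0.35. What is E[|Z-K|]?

2.8836

E[|Z-K|] = Σ_z Σ_k |z-k| · P(Z=z)P(K=k)
 = 2·0.1672 + 1·0.1188 + 2·0.154 + 6·0.2128 + 3·0.1512 + 2·0.196
 = 0.3344 + 0.1188 + 0.308 + 1.2768 + 0.4536 + 0.392
 = 2.8836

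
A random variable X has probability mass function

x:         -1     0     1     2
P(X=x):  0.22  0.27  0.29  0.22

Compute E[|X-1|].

E[|X-1|] = Σ |x-1|·P(X=x)
 = 2·0.22 + 1·0.27 + 0·0.29 + 1·0.22
 = 0.44 + 0.27 + 0 + 0.22
 = 0.93

0.93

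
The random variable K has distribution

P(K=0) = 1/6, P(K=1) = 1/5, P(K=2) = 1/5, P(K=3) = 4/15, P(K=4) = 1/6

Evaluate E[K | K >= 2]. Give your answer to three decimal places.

2.947

P(K >= 2) = 1/5 + 4/15 + 1/6 = 19/30.
E[K | K >= 2] = [2·1/5 + 3·4/15 + 4·1/6] / (19/30)
 = 28/15 / (19/30)
 = 56/19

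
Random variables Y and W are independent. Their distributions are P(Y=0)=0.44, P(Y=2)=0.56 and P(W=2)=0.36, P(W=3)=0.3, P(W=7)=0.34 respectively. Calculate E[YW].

4.48

E[YW] = Σ_y Σ_w yw · P(Y=y)P(W=w)
 = 0·0.1584 + 0·0.132 + 0·0.1496 + 4·0.2016 + 6·0.168 + 14·0.1904
 = 0 + 0 + 0 + 0.8064 + 1.008 + 2.6656
 = 4.48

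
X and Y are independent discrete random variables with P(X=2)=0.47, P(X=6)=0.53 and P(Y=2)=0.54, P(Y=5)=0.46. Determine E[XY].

E[XY] = Σ_x Σ_y xy · P(X=x)P(Y=y)
 = 4·0.2538 + 10·0.2162 + 12·0.2862 + 30·0.2438
 = 1.0152 + 2.162 + 3.4344 + 7.314
 = 13.9256

13.9256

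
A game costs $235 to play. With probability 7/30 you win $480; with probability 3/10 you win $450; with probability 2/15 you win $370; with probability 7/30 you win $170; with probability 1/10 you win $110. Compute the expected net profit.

112

E[payout] = 480·7/30 + 450·3/10 + 370·2/15 + 170·7/30 + 110·1/10
 = 112 + 135 + 148/3 + 119/3 + 11
 = 347
Net = 347 - 235 = 112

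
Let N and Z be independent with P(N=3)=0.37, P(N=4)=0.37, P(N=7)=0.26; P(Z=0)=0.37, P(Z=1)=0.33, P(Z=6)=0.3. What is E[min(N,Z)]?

E[min(N,Z)] = Σ_n Σ_z min(n,z) · P(N=n)P(Z=z)
 = 0·0.1369 + 1·0.1221 + 3·0.111 + 0·0.1369 + 1·0.1221 + 4·0.111 + 0·0.0962 + 1·0.0858 + 6·0.078
 = 0 + 0.1221 + 0.333 + 0 + 0.1221 + 0.444 + 0 + 0.0858 + 0.468
 = 1.575

1.575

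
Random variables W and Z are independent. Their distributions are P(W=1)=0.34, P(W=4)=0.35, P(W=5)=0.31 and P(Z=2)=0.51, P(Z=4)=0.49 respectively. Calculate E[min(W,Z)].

E[min(W,Z)] = Σ_w Σ_z min(w,z) · P(W=w)P(Z=z)
 = 1·0.1734 + 1·0.1666 + 2·0.1785 + 4·0.1715 + 2·0.1581 + 4·0.1519
 = 0.1734 + 0.1666 + 0.357 + 0.686 + 0.3162 + 0.6076
 = 2.3068

2.3068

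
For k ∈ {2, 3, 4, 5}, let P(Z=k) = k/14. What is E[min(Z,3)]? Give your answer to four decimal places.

2.8571

E[min(Z,3)] = Σ min(z,3)·P(Z=z)
 = 2·1/7 + 3·3/14 + 3·2/7 + 3·5/14
 = 2/7 + 9/14 + 6/7 + 15/14
 = 20/7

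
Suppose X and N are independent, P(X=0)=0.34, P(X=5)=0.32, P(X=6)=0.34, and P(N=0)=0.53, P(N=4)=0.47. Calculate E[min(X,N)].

E[min(X,N)] = Σ_x Σ_n min(x,n) · P(X=x)P(N=n)
 = 0·0.1802 + 0·0.1598 + 0·0.1696 + 4·0.1504 + 0·0.1802 + 4·0.1598
 = 0 + 0 + 0 + 0.6016 + 0 + 0.6392
 = 1.2408

1.2408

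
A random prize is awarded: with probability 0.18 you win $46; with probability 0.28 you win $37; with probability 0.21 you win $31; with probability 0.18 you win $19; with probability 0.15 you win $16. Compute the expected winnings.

E[payout] = 46·0.18 + 37·0.28 + 31·0.21 + 19·0.18 + 16·0.15
 = 8.28 + 10.36 + 6.51 + 3.42 + 2.4
 = 30.97

30.97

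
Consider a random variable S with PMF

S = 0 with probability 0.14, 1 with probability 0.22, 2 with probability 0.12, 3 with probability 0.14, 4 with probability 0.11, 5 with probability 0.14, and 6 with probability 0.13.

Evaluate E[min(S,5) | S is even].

P(S is even) = 0.14 + 0.12 + 0.11 + 0.13 = 0.5.
E[min(S,5) | S is even] = [0·0.14 + 2·0.12 + 4·0.11 + 5·0.13] / 0.5
 = 1.33 / 0.5
 = 133/50

2.66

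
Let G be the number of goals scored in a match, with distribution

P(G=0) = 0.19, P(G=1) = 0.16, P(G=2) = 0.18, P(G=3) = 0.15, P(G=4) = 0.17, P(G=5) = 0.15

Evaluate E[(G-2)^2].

E[(G-2)^2] = Σ (g-2)^2·P(G=g)
 = 4·0.19 + 1·0.16 + 0·0.18 + 1·0.15 + 4·0.17 + 9·0.15
 = 0.76 + 0.16 + 0 + 0.15 + 0.68 + 1.35
 = 3.1

3.1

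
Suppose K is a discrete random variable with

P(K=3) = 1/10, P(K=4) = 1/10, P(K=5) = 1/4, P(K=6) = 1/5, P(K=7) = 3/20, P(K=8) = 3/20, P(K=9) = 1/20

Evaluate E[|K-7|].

1.65

E[|K-7|] = Σ |k-7|·P(K=k)
 = 4·1/10 + 3·1/10 + 2·1/4 + 1·1/5 + 0·3/20 + 1·3/20 + 2·1/20
 = 2/5 + 3/10 + 1/2 + 1/5 + 0 + 3/20 + 1/10
 = 33/20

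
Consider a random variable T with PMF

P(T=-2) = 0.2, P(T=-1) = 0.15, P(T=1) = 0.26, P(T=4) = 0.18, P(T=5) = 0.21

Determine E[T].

1.48

E[T] = Σ t·P(T=t)
 = (-2)·0.2 + (-1)·0.15 + 1·0.26 + 4·0.18 + 5·0.21
 = (-0.4) + (-0.15) + 0.26 + 0.72 + 1.05
 = 1.48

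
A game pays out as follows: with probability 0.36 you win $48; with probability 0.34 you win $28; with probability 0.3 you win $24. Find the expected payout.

34

E[payout] = 48·0.36 + 28·0.34 + 24·0.3
 = 17.28 + 9.52 + 7.2
 = 34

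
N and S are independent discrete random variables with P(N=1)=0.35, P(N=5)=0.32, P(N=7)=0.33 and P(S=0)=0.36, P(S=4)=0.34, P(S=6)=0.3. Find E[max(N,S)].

E[max(N,S)] = Σ_n Σ_s max(n,s) · P(N=n)P(S=s)
 = 1·0.126 + 4·0.119 + 6·0.105 + 5·0.1152 + 5·0.1088 + 6·0.096 + 7·0.1188 + 7·0.1122 + 7·0.099
 = 0.126 + 0.476 + 0.63 + 0.576 + 0.544 + 0.576 + 0.8316 + 0.7854 + 0.693
 = 5.238

5.238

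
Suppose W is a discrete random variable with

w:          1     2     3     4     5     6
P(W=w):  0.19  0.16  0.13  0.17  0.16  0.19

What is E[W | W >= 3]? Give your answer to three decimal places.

4.631

P(W >= 3) = 0.13 + 0.17 + 0.16 + 0.19 = 0.65.
E[W | W >= 3] = [3·0.13 + 4·0.17 + 5·0.16 + 6·0.19] / 0.65
 = 3.01 / 0.65
 = 301/65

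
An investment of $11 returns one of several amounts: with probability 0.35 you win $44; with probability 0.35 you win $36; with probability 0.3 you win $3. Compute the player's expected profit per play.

E[payout] = 44·0.35 + 36·0.35 + 3·0.3
 = 15.4 + 12.6 + 0.9
 = 28.9
Net = 28.9 - 11 = 17.9

17.9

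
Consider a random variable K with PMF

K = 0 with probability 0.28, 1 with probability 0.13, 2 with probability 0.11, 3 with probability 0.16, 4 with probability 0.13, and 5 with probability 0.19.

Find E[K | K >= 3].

P(K >= 3) = 0.16 + 0.13 + 0.19 = 0.48.
E[K | K >= 3] = [3·0.16 + 4·0.13 + 5·0.19] / 0.48
 = 1.95 / 0.48
 = 65/16

4.0625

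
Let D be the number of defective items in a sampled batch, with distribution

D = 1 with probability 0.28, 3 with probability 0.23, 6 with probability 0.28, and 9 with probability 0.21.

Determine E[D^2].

E[D^2] = Σ d^2·P(D=d)
 = 1·0.28 + 9·0.23 + 36·0.28 + 81·0.21
 = 0.28 + 2.07 + 10.08 + 17.01
 = 29.44

29.44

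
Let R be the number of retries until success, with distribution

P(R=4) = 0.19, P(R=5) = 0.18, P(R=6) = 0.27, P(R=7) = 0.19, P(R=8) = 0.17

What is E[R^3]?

E[R^3] = Σ r^3·P(R=r)
 = 64·0.19 + 125·0.18 + 216·0.27 + 343·0.19 + 512·0.17
 = 12.16 + 22.5 + 58.32 + 65.17 + 87.04
 = 245.19

245.19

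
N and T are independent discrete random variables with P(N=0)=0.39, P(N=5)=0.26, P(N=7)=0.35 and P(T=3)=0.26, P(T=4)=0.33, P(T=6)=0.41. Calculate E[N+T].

E[N+T] = Σ_n Σ_t (n+t) · P(N=n)P(T=t)
 = 3·0.1014 + 4·0.1287 + 6·0.1599 + 8·0.0676 + 9·0.0858 + 11·0.1066 + 10·0.091 + 11·0.1155 + 13·0.1435
 = 0.3042 + 0.5148 + 0.9594 + 0.5408 + 0.7722 + 1.1726 + 0.91 + 1.2705 + 1.8655
 = 8.31

8.31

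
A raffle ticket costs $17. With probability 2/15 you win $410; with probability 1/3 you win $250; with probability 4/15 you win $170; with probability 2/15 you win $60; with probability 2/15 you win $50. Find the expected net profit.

E[payout] = 410·2/15 + 250·1/3 + 170·4/15 + 60·2/15 + 50·2/15
 = 164/3 + 250/3 + 136/3 + 8 + 20/3
 = 198
Net = 198 - 17 = 181

181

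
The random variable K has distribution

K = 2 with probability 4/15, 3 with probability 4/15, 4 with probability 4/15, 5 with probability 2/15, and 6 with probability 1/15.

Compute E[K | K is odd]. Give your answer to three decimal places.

P(K is odd) = 4/15 + 2/15 = 2/5.
E[K | K is odd] = [3·4/15 + 5·2/15] / (2/5)
 = 22/15 / (2/5)
 = 11/3

3.667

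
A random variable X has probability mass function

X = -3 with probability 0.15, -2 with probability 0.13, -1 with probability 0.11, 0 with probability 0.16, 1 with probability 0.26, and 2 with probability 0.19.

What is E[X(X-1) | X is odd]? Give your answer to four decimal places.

P(X is odd) = 0.15 + 0.11 + 0.26 = 0.52.
E[X(X-1) | X is odd] = [12·0.15 + 2·0.11 + 0·0.26] / 0.52
 = 2.02 / 0.52
 = 101/26

3.8846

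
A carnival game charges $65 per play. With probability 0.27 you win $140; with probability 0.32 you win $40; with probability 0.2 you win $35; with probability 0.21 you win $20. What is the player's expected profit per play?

-3.2

E[payout] = 140·0.27 + 40·0.32 + 35·0.2 + 20·0.21
 = 37.8 + 12.8 + 7 + 4.2
 = 61.8
Net = 61.8 - 65 = -3.2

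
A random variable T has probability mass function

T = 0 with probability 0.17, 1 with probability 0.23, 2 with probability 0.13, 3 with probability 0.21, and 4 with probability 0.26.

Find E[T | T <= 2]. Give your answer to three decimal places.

0.925

P(T <= 2) = 0.17 + 0.23 + 0.13 = 0.53.
E[T | T <= 2] = [0·0.17 + 1·0.23 + 2·0.13] / 0.53
 = 0.49 / 0.53
 = 49/53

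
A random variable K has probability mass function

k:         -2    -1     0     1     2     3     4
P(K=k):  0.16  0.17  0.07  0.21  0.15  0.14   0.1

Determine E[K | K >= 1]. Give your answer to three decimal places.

P(K >= 1) = 0.21 + 0.15 + 0.14 + 0.1 = 0.6.
E[K | K >= 1] = [1·0.21 + 2·0.15 + 3·0.14 + 4·0.1] / 0.6
 = 1.33 / 0.6
 = 133/60

2.217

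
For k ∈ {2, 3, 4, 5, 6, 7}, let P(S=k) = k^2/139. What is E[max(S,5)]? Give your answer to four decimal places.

5.9640

E[max(S,5)] = Σ max(s,5)·P(S=s)
 = 5·4/139 + 5·9/139 + 5·16/139 + 5·25/139 + 6·36/139 + 7·49/139
 = 20/139 + 45/139 + 80/139 + 125/139 + 216/139 + 343/139
 = 829/139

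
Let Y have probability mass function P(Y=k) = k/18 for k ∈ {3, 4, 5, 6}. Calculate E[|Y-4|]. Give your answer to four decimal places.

1.1111

E[|Y-4|] = Σ |y-4|·P(Y=y)
 = 1·1/6 + 0·2/9 + 1·5/18 + 2·1/3
 = 1/6 + 0 + 5/18 + 2/3
 = 10/9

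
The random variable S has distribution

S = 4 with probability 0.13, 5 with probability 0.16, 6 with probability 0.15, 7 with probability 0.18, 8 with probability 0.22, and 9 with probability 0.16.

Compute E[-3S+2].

-18.04

E[-3S+2] = Σ (-3s+2)·P(S=s)
 = (-10)·0.13 + (-13)·0.16 + (-16)·0.15 + (-19)·0.18 + (-22)·0.22 + (-25)·0.16
 = (-1.3) + (-2.08) + (-2.4) + (-3.42) + (-4.84) + (-4)
 = -18.04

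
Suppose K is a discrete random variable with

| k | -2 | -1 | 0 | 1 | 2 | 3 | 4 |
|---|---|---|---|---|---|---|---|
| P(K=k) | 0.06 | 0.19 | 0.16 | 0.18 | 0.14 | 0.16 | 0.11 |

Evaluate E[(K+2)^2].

12.65

E[(K+2)^2] = Σ (k+2)^2·P(K=k)
 = 0·0.06 + 1·0.19 + 4·0.16 + 9·0.18 + 16·0.14 + 25·0.16 + 36·0.11
 = 0 + 0.19 + 0.64 + 1.62 + 2.24 + 4 + 3.96
 = 12.65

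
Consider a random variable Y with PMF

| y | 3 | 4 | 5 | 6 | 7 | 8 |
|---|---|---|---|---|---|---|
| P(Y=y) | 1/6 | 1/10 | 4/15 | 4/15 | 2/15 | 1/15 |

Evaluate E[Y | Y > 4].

P(Y > 4) = 4/15 + 4/15 + 2/15 + 1/15 = 11/15.
E[Y | Y > 4] = [5·4/15 + 6·4/15 + 7·2/15 + 8·1/15] / (11/15)
 = 22/5 / (11/15)
 = 6

6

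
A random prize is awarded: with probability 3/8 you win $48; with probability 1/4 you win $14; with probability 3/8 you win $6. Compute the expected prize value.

E[payout] = 48·3/8 + 14·1/4 + 6·3/8
 = 18 + 7/2 + 9/4
 = 95/4

23.75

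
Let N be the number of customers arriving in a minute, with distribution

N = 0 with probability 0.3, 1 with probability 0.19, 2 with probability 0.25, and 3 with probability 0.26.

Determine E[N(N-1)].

2.06

E[N(N-1)] = Σ n(n-1)·P(N=n)
 = 0·0.3 + 0·0.19 + 2·0.25 + 6·0.26
 = 0 + 0 + 0.5 + 1.56
 = 2.06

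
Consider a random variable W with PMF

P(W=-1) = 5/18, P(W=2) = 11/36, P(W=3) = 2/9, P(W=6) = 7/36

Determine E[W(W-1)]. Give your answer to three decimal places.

8.333

E[W(W-1)] = Σ w(w-1)·P(W=w)
 = 2·5/18 + 2·11/36 + 6·2/9 + 30·7/36
 = 5/9 + 11/18 + 4/3 + 35/6
 = 25/3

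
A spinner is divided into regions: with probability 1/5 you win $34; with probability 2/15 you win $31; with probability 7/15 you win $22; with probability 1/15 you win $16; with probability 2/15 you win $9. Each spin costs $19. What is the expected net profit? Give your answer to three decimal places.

4.467

E[payout] = 34·1/5 + 31·2/15 + 22·7/15 + 16·1/15 + 9·2/15
 = 34/5 + 62/15 + 154/15 + 16/15 + 6/5
 = 352/15
Net = 352/15 - 19 = 67/15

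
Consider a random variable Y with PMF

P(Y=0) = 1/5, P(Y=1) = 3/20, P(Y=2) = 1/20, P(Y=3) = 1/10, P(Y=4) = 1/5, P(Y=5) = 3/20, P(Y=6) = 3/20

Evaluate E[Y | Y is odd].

3

P(Y is odd) = 3/20 + 1/10 + 3/20 = 2/5.
E[Y | Y is odd] = [1·3/20 + 3·1/10 + 5·3/20] / (2/5)
 = 6/5 / (2/5)
 = 3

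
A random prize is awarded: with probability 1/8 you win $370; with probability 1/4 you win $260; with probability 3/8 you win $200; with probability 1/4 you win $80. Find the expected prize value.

206.25

E[payout] = 370·1/8 + 260·1/4 + 200·3/8 + 80·1/4
 = 185/4 + 65 + 75 + 20
 = 825/4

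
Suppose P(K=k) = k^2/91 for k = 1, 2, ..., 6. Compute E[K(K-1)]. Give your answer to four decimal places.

20.1538

E[K(K-1)] = Σ k(k-1)·P(K=k)
 = 0·1/91 + 2·4/91 + 6·9/91 + 12·16/91 + 20·25/91 + 30·36/91
 = 0 + 8/91 + 54/91 + 192/91 + 500/91 + 1080/91
 = 262/13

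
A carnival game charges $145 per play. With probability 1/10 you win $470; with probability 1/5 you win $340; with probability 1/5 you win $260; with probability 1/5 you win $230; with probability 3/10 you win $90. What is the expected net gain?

95

E[payout] = 470·1/10 + 340·1/5 + 260·1/5 + 230·1/5 + 90·3/10
 = 47 + 68 + 52 + 46 + 27
 = 240
Net = 240 - 145 = 95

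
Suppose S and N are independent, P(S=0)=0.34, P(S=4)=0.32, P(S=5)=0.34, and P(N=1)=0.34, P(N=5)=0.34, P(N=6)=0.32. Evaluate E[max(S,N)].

4.7488

E[max(S,N)] = Σ_s Σ_n max(s,n) · P(S=s)P(N=n)
 = 1·0.1156 + 5·0.1156 + 6·0.1088 + 4·0.1088 + 5·0.1088 + 6·0.1024 + 5·0.1156 + 5·0.1156 + 6·0.1088
 = 0.1156 + 0.578 + 0.6528 + 0.4352 + 0.544 + 0.6144 + 0.578 + 0.578 + 0.6528
 = 4.7488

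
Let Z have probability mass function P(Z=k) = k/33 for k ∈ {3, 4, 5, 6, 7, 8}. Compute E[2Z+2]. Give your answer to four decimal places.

E[2Z+2] = Σ (2z+2)·P(Z=z)
 = 8·1/11 + 10·4/33 + 12·5/33 + 14·2/11 + 16·7/33 + 18·8/33
 = 8/11 + 40/33 + 20/11 + 28/11 + 112/33 + 48/11
 = 464/33

14.0606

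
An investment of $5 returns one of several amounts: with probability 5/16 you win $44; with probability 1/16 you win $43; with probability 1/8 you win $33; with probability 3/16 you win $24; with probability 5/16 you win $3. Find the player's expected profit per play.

E[payout] = 44·5/16 + 43·1/16 + 33·1/8 + 24·3/16 + 3·5/16
 = 55/4 + 43/16 + 33/8 + 9/2 + 15/16
 = 26
Net = 26 - 5 = 21

21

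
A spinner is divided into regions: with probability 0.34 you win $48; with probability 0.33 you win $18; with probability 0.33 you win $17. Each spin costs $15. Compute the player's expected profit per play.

E[payout] = 48·0.34 + 18·0.33 + 17·0.33
 = 16.32 + 5.94 + 5.61
 = 27.87
Net = 27.87 - 15 = 12.87

12.87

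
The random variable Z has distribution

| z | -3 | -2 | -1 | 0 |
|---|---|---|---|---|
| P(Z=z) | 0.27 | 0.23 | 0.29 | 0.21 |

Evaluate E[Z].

E[Z] = Σ z·P(Z=z)
 = (-3)·0.27 + (-2)·0.23 + (-1)·0.29 + 0·0.21
 = (-0.81) + (-0.46) + (-0.29) + 0
 = -1.56

-1.56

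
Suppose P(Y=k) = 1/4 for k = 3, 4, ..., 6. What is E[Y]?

4.5

E[Y] = Σ y·P(Y=y)
 = 3·1/4 + 4·1/4 + 5·1/4 + 6·1/4
 = 3/4 + 1 + 5/4 + 3/2
 = 9/2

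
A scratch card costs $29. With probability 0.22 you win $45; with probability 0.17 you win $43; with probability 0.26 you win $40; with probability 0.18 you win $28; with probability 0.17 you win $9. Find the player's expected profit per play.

5.18

E[payout] = 45·0.22 + 43·0.17 + 40·0.26 + 28·0.18 + 9·0.17
 = 9.9 + 7.31 + 10.4 + 5.04 + 1.53
 = 34.18
Net = 34.18 - 29 = 5.18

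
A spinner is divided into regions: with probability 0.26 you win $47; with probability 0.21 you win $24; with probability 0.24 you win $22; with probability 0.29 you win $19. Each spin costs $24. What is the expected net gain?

4.05

E[payout] = 47·0.26 + 24·0.21 + 22·0.24 + 19·0.29
 = 12.22 + 5.04 + 5.28 + 5.51
 = 28.05
Net = 28.05 - 24 = 4.05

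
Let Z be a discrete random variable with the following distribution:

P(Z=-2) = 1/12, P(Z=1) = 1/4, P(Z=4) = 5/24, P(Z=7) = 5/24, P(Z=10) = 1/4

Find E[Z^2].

E[Z^2] = Σ z^2·P(Z=z)
 = 4·1/12 + 1·1/4 + 16·5/24 + 49·5/24 + 100·1/4
 = 1/3 + 1/4 + 10/3 + 245/24 + 25
 = 313/8

39.125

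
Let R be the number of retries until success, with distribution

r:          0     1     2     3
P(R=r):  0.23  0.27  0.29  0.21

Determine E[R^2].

E[R^2] = Σ r^2·P(R=r)
 = 0·0.23 + 1·0.27 + 4·0.29 + 9·0.21
 = 0 + 0.27 + 1.16 + 1.89
 = 3.32

3.32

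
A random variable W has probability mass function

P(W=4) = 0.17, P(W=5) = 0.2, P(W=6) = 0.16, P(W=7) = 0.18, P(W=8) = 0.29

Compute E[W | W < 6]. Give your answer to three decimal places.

4.541

P(W < 6) = 0.17 + 0.2 = 0.37.
E[W | W < 6] = [4·0.17 + 5·0.2] / 0.37
 = 1.68 / 0.37
 = 168/37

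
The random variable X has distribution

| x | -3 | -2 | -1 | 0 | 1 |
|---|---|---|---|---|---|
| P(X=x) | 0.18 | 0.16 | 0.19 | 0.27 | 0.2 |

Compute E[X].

-0.85

E[X] = Σ x·P(X=x)
 = (-3)·0.18 + (-2)·0.16 + (-1)·0.19 + 0·0.27 + 1·0.2
 = (-0.54) + (-0.32) + (-0.19) + 0 + 0.2
 = -0.85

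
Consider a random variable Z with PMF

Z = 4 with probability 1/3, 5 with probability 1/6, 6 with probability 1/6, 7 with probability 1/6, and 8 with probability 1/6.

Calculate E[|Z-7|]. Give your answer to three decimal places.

E[|Z-7|] = Σ |z-7|·P(Z=z)
 = 3·1/3 + 2·1/6 + 1·1/6 + 0·1/6 + 1·1/6
 = 1 + 1/3 + 1/6 + 0 + 1/6
 = 5/3

1.667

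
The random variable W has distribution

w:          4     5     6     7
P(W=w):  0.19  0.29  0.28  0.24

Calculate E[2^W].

E[2^W] = Σ 2^w·P(W=w)
 = 16·0.19 + 32·0.29 + 64·0.28 + 128·0.24
 = 3.04 + 9.28 + 17.92 + 30.72
 = 60.96

60.96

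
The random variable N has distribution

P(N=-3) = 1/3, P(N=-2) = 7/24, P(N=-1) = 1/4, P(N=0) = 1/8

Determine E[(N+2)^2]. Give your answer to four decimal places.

1.0833

E[(N+2)^2] = Σ (n+2)^2·P(N=n)
 = 1·1/3 + 0·7/24 + 1·1/4 + 4·1/8
 = 1/3 + 0 + 1/4 + 1/2
 = 13/12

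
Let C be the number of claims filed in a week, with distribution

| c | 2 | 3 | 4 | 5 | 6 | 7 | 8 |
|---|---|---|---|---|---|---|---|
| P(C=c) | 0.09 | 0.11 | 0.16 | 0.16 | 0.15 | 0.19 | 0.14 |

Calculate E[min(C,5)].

E[min(C,5)] = Σ min(c,5)·P(C=c)
 = 2·0.09 + 3·0.11 + 4·0.16 + 5·0.16 + 5·0.15 + 5·0.19 + 5·0.14
 = 0.18 + 0.33 + 0.64 + 0.8 + 0.75 + 0.95 + 0.7
 = 4.35

4.35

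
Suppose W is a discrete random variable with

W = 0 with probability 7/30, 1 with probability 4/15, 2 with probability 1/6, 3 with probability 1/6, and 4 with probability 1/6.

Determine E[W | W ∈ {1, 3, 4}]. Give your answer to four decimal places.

2.3889

P(W ∈ {1, 3, 4}) = 4/15 + 1/6 + 1/6 = 3/5.
E[W | W ∈ {1, 3, 4}] = [1·4/15 + 3·1/6 + 4·1/6] / (3/5)
 = 43/30 / (3/5)
 = 43/18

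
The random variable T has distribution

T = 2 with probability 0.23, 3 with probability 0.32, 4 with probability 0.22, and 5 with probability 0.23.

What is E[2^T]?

14.36

E[2^T] = Σ 2^t·P(T=t)
 = 4·0.23 + 8·0.32 + 16·0.22 + 32·0.23
 = 0.92 + 2.56 + 3.52 + 7.36
 = 14.36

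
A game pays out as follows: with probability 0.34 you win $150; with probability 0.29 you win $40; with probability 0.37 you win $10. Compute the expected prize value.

E[payout] = 150·0.34 + 40·0.29 + 10·0.37
 = 51 + 11.6 + 3.7
 = 66.3

66.3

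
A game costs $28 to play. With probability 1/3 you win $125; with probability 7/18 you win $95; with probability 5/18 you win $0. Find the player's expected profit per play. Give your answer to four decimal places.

50.6111

E[payout] = 125·1/3 + 95·7/18 + 0·5/18
 = 125/3 + 665/18 + 0
 = 1415/18
Net = 1415/18 - 28 = 911/18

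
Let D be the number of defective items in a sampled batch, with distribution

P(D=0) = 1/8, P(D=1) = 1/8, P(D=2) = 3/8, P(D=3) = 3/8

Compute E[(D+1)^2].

E[(D+1)^2] = Σ (d+1)^2·P(D=d)
 = 1·1/8 + 4·1/8 + 9·3/8 + 16·3/8
 = 1/8 + 1/2 + 27/8 + 6
 = 10

10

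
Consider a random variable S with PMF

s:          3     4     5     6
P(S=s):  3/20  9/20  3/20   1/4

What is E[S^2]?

E[S^2] = Σ s^2·P(S=s)
 = 9·3/20 + 16·9/20 + 25·3/20 + 36·1/4
 = 27/20 + 36/5 + 15/4 + 9
 = 213/10

21.3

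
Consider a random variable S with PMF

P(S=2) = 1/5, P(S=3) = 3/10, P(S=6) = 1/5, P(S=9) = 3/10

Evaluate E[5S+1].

E[5S+1] = Σ (5s+1)·P(S=s)
 = 11·1/5 + 16·3/10 + 31·1/5 + 46·3/10
 = 11/5 + 24/5 + 31/5 + 69/5
 = 27

27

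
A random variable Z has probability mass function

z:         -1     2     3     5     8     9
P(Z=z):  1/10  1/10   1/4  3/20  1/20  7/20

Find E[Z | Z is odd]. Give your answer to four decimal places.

5.3529

P(Z is odd) = 1/10 + 1/4 + 3/20 + 7/20 = 17/20.
E[Z | Z is odd] = [(-1)·1/10 + 3·1/4 + 5·3/20 + 9·7/20] / (17/20)
 = 91/20 / (17/20)
 = 91/17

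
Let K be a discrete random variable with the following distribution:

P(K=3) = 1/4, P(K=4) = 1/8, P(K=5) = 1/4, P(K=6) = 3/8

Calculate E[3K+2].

16.25

E[3K+2] = Σ (3k+2)·P(K=k)
 = 11·1/4 + 14·1/8 + 17·1/4 + 20·3/8
 = 11/4 + 7/4 + 17/4 + 15/2
 = 65/4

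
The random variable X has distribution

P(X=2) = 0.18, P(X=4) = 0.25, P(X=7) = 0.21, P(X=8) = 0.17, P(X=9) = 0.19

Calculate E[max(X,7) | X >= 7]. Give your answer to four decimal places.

7.9649

P(X >= 7) = 0.21 + 0.17 + 0.19 = 0.57.
E[max(X,7) | X >= 7] = [7·0.21 + 8·0.17 + 9·0.19] / 0.57
 = 4.54 / 0.57
 = 454/57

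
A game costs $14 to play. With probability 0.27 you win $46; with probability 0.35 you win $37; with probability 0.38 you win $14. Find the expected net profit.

E[payout] = 46·0.27 + 37·0.35 + 14·0.38
 = 12.42 + 12.95 + 5.32
 = 30.69
Net = 30.69 - 14 = 16.69

16.69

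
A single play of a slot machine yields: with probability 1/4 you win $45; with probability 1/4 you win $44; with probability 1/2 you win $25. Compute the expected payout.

34.75

E[payout] = 45·1/4 + 44·1/4 + 25·1/2
 = 45/4 + 11 + 25/2
 = 139/4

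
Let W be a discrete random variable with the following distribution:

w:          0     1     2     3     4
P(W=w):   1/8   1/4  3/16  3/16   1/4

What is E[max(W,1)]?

2.3125

E[max(W,1)] = Σ max(w,1)·P(W=w)
 = 1·1/8 + 1·1/4 + 2·3/16 + 3·3/16 + 4·1/4
 = 1/8 + 1/4 + 3/8 + 9/16 + 1
 = 37/16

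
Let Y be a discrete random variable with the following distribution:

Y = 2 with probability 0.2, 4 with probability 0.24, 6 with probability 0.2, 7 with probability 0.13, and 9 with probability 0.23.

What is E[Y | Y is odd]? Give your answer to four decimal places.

P(Y is odd) = 0.13 + 0.23 = 0.36.
E[Y | Y is odd] = [7·0.13 + 9·0.23] / 0.36
 = 2.98 / 0.36
 = 149/18

8.2778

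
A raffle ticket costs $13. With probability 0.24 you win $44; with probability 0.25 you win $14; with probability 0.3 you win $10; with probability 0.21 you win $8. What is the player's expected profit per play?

5.74

E[payout] = 44·0.24 + 14·0.25 + 10·0.3 + 8·0.21
 = 10.56 + 3.5 + 3 + 1.68
 = 18.74
Net = 18.74 - 13 = 5.74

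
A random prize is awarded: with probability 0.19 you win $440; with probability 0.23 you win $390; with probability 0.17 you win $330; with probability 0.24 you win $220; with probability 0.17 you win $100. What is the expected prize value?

E[payout] = 440·0.19 + 390·0.23 + 330·0.17 + 220·0.24 + 100·0.17
 = 83.6 + 89.7 + 56.1 + 52.8 + 17
 = 299.2

299.2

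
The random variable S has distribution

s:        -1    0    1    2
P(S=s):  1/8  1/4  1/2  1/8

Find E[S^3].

E[S^3] = Σ s^3·P(S=s)
 = (-1)·1/8 + 0·1/4 + 1·1/2 + 8·1/8
 = (-1/8) + 0 + 1/2 + 1
 = 11/8

1.375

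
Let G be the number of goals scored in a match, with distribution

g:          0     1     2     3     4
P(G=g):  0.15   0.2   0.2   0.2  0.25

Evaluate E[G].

2.2

E[G] = Σ g·P(G=g)
 = 0·0.15 + 1·0.2 + 2·0.2 + 3·0.2 + 4·0.25
 = 0 + 0.2 + 0.4 + 0.6 + 1
 = 2.2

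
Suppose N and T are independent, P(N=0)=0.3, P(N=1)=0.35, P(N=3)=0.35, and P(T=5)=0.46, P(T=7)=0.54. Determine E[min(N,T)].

1.4

E[min(N,T)] = Σ_n Σ_t min(n,t) · P(N=n)P(T=t)
 = 0·0.138 + 0·0.162 + 1·0.161 + 1·0.189 + 3·0.161 + 3·0.189
 = 0 + 0 + 0.161 + 0.189 + 0.483 + 0.567
 = 1.4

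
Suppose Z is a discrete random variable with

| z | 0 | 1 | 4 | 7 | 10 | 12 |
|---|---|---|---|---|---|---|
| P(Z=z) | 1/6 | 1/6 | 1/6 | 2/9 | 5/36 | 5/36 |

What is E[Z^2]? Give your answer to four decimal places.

E[Z^2] = Σ z^2·P(Z=z)
 = 0·1/6 + 1·1/6 + 16·1/6 + 49·2/9 + 100·5/36 + 144·5/36
 = 0 + 1/6 + 8/3 + 98/9 + 125/9 + 20
 = 857/18

47.6111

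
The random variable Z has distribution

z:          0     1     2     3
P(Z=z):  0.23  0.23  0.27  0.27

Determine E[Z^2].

3.74

E[Z^2] = Σ z^2·P(Z=z)
 = 0·0.23 + 1·0.23 + 4·0.27 + 9·0.27
 = 0 + 0.23 + 1.08 + 2.43
 = 3.74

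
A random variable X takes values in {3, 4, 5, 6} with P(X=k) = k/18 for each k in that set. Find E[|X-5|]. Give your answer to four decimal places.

E[|X-5|] = Σ |x-5|·P(X=x)
 = 2·1/6 + 1·2/9 + 0·5/18 + 1·1/3
 = 1/3 + 2/9 + 0 + 1/3
 = 8/9

0.8889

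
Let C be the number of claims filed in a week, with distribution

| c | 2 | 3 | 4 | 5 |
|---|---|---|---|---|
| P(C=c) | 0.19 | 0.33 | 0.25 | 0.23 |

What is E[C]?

E[C] = Σ c·P(C=c)
 = 2·0.19 + 3·0.33 + 4·0.25 + 5·0.23
 = 0.38 + 0.99 + 1 + 1.15
 = 3.52

3.52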